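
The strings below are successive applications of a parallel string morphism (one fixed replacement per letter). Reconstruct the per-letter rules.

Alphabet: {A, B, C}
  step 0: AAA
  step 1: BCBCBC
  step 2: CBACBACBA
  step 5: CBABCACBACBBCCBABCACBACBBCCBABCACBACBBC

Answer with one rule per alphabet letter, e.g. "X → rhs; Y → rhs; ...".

A->BC, B->CB, C->A

  step 1 ⇒ step 2: BCBCBC ⇒ CB·A·CB·A·CB·A
    B ↦ CB
    C ↦ A
  step 0 ⇒ step 1: AAA ⇒ BC·BC·BC
    A ↦ BC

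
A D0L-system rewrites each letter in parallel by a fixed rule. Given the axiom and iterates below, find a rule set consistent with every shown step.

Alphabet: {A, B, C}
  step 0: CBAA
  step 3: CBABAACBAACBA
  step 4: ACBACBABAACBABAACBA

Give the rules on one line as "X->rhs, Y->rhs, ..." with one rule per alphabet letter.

A->BA, B->C, C->A

  step 3 ⇒ step 4: CBABAACBAACBA ⇒ A·C·BA·C·BA·BA·A·C·BA·BA·A·C·BA
    A ↦ BA
    B ↦ C
    C ↦ A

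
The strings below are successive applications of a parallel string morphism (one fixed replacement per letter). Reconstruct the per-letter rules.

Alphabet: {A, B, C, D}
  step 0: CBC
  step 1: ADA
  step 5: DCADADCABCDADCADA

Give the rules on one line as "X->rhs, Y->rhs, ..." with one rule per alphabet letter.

A->BC, B->D, C->A, D->DC

  step 0 ⇒ step 1: CBC ⇒ A·D·A
    B ↦ D
    C ↦ A
    A ↦ BC  (constrained at step 1)
    D ↦ DC  (constrained at step 1)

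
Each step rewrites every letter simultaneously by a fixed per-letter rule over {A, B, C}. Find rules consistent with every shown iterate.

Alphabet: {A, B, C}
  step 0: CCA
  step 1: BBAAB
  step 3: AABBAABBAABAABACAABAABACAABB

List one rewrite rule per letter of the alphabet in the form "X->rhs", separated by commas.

A->AAB, B->AC, C->B

  step 0 ⇒ step 1: CCA ⇒ B·B·AAB
    A ↦ AAB
    C ↦ B
    B ↦ AC  (constrained at step 1)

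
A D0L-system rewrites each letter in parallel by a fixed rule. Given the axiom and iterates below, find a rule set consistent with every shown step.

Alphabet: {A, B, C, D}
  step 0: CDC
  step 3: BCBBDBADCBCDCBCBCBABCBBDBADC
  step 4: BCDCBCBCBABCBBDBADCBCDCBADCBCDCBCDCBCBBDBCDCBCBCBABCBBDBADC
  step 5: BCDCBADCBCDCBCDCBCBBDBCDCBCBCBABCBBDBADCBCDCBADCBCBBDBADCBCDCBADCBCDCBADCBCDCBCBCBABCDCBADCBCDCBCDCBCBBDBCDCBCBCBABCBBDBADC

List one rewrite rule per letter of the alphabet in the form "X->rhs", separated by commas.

A->BBD, B->BC, C->DC, D->BA

  step 4 ⇒ step 5: BCDCBCBCBABCBBDBADCBCDCBADCBCDCBCDCBCBBDBCDCBCBCBABCBBDBADC ⇒ BC·DC·BA·DC·BC·DC·BC·DC·BC·BBD·BC·DC·BC·BC·BA·BC·BBD·BA·DC·BC·DC·BA·DC·BC·BBD·BA·DC·BC·DC·BA·DC·BC·DC·BA·DC·BC·DC·BC·BC·BA·BC·DC·BA·DC·BC·DC·BC·DC·BC·BBD·BC·DC·BC·BC·BA·BC·BBD·BA·DC
    A ↦ BBD
    B ↦ BC
    C ↦ DC
    D ↦ BA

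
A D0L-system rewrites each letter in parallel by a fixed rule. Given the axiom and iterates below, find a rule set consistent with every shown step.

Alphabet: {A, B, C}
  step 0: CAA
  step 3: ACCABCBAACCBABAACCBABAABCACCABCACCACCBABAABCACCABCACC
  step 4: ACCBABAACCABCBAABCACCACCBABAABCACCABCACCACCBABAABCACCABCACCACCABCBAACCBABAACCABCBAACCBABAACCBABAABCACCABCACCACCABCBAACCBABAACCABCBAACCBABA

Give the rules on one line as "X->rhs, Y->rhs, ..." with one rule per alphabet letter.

A->ACC, B->ABC, C->BA

  step 3 ⇒ step 4: ACCABCBAACCBABAACCBABAABCACCABCACCACCBABAABCACCABCACC ⇒ ACC·BA·BA·ACC·ABC·BA·ABC·ACC·ACC·BA·BA·ABC·ACC·ABC·ACC·ACC·BA·BA·ABC·ACC·ABC·ACC·ACC·ABC·BA·ACC·BA·BA·ACC·ABC·BA·ACC·BA·BA·ACC·BA·BA·ABC·ACC·ABC·ACC·ACC·ABC·BA·ACC·BA·BA·ACC·ABC·BA·ACC·BA·BA
    A ↦ ACC
    B ↦ ABC
    C ↦ BA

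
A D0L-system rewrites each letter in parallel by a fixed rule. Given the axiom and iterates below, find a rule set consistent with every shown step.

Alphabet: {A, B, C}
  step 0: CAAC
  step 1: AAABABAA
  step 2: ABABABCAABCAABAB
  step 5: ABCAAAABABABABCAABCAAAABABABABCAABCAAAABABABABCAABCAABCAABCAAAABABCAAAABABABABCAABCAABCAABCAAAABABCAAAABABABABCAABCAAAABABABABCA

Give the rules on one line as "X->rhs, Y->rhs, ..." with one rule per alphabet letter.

A->AB, B->CA, C->AA

  step 1 ⇒ step 2: AAABABAA ⇒ AB·AB·AB·CA·AB·CA·AB·AB
    A ↦ AB
    B ↦ CA
  step 0 ⇒ step 1: CAAC ⇒ AA·AB·AB·AA
    C ↦ AA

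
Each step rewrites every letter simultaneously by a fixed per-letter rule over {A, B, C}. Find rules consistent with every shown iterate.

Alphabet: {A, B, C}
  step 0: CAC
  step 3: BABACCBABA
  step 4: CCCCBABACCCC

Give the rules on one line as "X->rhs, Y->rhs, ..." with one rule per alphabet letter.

  step 3 ⇒ step 4: BABACCBABA ⇒ C·C·C·C·BA·BA·C·C·C·C
    A ↦ C
    B ↦ C
    C ↦ BA

A->C, B->C, C->BA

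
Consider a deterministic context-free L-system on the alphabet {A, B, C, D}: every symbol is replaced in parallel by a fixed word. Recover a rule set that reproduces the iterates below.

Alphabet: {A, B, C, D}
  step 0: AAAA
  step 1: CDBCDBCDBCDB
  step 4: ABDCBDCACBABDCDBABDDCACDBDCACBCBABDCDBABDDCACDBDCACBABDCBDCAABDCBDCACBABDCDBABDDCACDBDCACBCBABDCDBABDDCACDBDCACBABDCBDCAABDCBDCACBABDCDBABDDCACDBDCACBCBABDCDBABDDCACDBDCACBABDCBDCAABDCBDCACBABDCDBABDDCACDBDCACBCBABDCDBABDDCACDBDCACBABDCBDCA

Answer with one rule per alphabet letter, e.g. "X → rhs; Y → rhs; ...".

A->CDB, B->DCA, C->ABD, D->CB

  step 0 ⇒ step 1: AAAA ⇒ CDB·CDB·CDB·CDB
    A ↦ CDB
    B ↦ DCA  (constrained at step 1)
    C ↦ ABD  (constrained at step 1)
    D ↦ CB  (constrained at step 1)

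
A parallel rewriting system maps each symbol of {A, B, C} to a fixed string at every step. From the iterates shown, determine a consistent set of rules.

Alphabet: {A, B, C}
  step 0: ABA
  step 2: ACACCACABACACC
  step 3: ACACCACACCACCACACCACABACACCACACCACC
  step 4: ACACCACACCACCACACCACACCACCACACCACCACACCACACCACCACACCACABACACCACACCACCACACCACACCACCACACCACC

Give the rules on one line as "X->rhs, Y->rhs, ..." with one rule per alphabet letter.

A->AC, B->AB, C->ACC

  step 3 ⇒ step 4: ACACCACACCACCACACCACABACACCACACCACC ⇒ AC·ACC·AC·ACC·ACC·AC·ACC·AC·ACC·ACC·AC·ACC·ACC·AC·ACC·AC·ACC·ACC·AC·ACC·AC·AB·AC·ACC·AC·ACC·ACC·AC·ACC·AC·ACC·ACC·AC·ACC·ACC
    A ↦ AC
    B ↦ AB
    C ↦ ACC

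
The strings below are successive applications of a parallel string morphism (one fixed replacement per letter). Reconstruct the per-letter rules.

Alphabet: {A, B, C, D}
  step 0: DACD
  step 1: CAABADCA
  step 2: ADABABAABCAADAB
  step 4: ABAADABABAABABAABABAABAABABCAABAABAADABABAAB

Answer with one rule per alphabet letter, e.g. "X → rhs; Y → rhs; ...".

A->AB, B->A, C->AD, D->CA

  step 1 ⇒ step 2: CAABADCA ⇒ AD·AB·AB·A·AB·CA·AD·AB
    A ↦ AB
    B ↦ A
    C ↦ AD
    D ↦ CA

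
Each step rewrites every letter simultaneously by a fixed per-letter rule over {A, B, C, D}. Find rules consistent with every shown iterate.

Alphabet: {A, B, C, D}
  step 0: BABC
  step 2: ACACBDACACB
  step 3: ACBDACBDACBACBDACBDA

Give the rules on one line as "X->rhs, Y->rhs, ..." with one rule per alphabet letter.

A->AC, B->A, C->BD, D->CB

  step 2 ⇒ step 3: ACACBDACACB ⇒ AC·BD·AC·BD·A·CB·AC·BD·AC·BD·A
    A ↦ AC
    B ↦ A
    C ↦ BD
    D ↦ CB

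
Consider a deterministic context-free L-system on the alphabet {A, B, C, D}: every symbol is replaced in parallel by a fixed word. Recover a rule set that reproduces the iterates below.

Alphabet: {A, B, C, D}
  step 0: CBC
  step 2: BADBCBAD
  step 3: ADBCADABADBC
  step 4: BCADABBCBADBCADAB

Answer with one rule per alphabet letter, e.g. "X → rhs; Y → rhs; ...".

  step 3 ⇒ step 4: ADBCADABADBC ⇒ B·C·AD·AB·B·C·B·AD·B·C·AD·AB
    A ↦ B
    B ↦ AD
    C ↦ AB
    D ↦ C

A->B, B->AD, C->AB, D->C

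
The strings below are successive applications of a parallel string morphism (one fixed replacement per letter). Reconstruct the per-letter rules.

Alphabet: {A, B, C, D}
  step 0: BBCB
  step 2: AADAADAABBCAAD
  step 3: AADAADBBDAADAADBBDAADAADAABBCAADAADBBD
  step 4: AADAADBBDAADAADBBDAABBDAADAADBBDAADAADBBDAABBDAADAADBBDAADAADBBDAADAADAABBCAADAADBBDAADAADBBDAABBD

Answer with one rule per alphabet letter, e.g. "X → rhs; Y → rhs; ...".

A->AAD, B->A, C->BBC, D->BBD

  step 3 ⇒ step 4: AADAADBBDAADAADBBDAADAADAABBCAADAADBBD ⇒ AAD·AAD·BBD·AAD·AAD·BBD·A·A·BBD·AAD·AAD·BBD·AAD·AAD·BBD·A·A·BBD·AAD·AAD·BBD·AAD·AAD·BBD·AAD·AAD·A·A·BBC·AAD·AAD·BBD·AAD·AAD·BBD·A·A·BBD
    A ↦ AAD
    B ↦ A
    C ↦ BBC
    D ↦ BBD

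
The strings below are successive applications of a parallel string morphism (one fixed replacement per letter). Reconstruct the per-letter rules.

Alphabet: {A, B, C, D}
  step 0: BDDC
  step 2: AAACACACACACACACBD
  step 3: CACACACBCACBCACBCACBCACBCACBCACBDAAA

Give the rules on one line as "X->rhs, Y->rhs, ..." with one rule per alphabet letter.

A->CA, B->D, C->CB, D->AAA

  step 2 ⇒ step 3: AAACACACACACACACBD ⇒ CA·CA·CA·CB·CA·CB·CA·CB·CA·CB·CA·CB·CA·CB·CA·CB·D·AAA
    A ↦ CA
    B ↦ D
    C ↦ CB
    D ↦ AAA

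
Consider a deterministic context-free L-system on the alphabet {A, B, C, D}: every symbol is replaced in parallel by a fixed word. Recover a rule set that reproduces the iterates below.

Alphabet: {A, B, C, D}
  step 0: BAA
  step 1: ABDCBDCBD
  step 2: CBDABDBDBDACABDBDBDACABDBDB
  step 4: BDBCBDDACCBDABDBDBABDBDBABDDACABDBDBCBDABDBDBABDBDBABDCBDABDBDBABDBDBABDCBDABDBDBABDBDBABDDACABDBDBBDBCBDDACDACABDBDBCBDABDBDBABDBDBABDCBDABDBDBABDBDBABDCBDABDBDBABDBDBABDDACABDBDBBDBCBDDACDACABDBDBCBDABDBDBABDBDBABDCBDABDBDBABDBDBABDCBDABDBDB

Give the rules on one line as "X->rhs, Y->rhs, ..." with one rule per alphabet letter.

  step 1 ⇒ step 2: ABDCBDCBD ⇒ CBD·ABD·BDB·DAC·ABD·BDB·DAC·ABD·BDB
    A ↦ CBD
    B ↦ ABD
    C ↦ DAC
    D ↦ BDB

A->CBD, B->ABD, C->DAC, D->BDB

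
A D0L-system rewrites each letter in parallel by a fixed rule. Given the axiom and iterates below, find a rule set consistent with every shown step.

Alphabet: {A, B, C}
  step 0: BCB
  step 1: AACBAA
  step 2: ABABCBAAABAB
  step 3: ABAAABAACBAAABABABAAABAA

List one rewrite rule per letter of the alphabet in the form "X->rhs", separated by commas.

  step 2 ⇒ step 3: ABABCBAAABAB ⇒ AB·AA·AB·AA·CB·AA·AB·AB·AB·AA·AB·AA
    A ↦ AB
    B ↦ AA
    C ↦ CB

A->AB, B->AA, C->CB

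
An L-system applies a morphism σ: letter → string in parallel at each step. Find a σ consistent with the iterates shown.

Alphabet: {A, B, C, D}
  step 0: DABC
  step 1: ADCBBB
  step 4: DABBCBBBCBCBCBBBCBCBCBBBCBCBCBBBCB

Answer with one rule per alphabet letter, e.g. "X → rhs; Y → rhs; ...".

A->D, B->CB, C->BB, D->A

  step 0 ⇒ step 1: DABC ⇒ A·D·CB·BB
    A ↦ D
    B ↦ CB
    C ↦ BB
    D ↦ A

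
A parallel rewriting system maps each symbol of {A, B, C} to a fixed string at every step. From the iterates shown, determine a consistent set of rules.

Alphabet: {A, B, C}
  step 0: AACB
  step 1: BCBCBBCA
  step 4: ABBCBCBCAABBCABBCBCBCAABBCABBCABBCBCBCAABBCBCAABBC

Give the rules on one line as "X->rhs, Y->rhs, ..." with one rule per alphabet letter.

A->BC, B->A, C->BBC

  step 0 ⇒ step 1: AACB ⇒ BC·BC·BBC·A
    A ↦ BC
    B ↦ A
    C ↦ BBC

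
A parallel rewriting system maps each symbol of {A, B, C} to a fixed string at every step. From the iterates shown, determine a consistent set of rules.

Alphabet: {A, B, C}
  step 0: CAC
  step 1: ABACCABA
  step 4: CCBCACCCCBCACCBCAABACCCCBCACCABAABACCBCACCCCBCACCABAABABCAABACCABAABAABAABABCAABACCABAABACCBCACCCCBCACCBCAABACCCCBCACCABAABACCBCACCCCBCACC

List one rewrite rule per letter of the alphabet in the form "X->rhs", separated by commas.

A->CC, B->BCA, C->ABA

  step 0 ⇒ step 1: CAC ⇒ ABA·CC·ABA
    A ↦ CC
    C ↦ ABA
    B ↦ BCA  (constrained at step 1)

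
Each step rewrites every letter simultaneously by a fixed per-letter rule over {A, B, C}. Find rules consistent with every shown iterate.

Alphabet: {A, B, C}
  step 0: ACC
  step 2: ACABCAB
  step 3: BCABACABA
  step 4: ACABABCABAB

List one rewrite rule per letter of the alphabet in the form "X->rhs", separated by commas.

A->B, B->A, C->CA

  step 3 ⇒ step 4: BCABACABA ⇒ A·CA·B·A·B·CA·B·A·B
    A ↦ B
    B ↦ A
    C ↦ CA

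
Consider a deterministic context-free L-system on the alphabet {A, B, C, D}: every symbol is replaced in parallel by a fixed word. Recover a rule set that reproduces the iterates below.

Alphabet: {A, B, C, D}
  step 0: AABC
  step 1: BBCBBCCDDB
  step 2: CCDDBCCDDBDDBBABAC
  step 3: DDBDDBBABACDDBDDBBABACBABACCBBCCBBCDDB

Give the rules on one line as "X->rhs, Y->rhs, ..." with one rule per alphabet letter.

A->BBC, B->C, C->DDB, D->BA

  step 2 ⇒ step 3: CCDDBCCDDBDDBBABAC ⇒ DDB·DDB·BA·BA·C·DDB·DDB·BA·BA·C·BA·BA·C·C·BBC·C·BBC·DDB
    A ↦ BBC
    B ↦ C
    C ↦ DDB
    D ↦ BA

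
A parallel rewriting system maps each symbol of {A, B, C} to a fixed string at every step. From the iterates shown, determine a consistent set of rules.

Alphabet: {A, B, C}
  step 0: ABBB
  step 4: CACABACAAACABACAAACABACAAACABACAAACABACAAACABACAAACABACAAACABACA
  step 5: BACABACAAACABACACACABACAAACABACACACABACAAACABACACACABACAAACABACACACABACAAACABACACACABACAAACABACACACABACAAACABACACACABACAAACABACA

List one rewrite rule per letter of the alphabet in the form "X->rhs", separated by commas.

  step 4 ⇒ step 5: CACABACAAACABACAAACABACAAACABACAAACABACAAACABACAAACABACAAACABACA ⇒ BA·CA·BA·CA·AA·CA·BA·CA·CA·CA·BA·CA·AA·CA·BA·CA·CA·CA·BA·CA·AA·CA·BA·CA·CA·CA·BA·CA·AA·CA·BA·CA·CA·CA·BA·CA·AA·CA·BA·CA·CA·CA·BA·CA·AA·CA·BA·CA·CA·CA·BA·CA·AA·CA·BA·CA·CA·CA·BA·CA·AA·CA·BA·CA
    A ↦ CA
    B ↦ AA
    C ↦ BA

A->CA, B->AA, C->BA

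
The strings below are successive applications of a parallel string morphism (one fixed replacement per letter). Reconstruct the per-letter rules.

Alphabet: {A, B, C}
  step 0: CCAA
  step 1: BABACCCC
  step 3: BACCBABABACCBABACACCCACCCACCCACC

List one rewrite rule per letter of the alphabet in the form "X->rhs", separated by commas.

  step 0 ⇒ step 1: CCAA ⇒ BA·BA·CC·CC
    A ↦ CC
    C ↦ BA
    B ↦ CA  (constrained at step 1)

A->CC, B->CA, C->BA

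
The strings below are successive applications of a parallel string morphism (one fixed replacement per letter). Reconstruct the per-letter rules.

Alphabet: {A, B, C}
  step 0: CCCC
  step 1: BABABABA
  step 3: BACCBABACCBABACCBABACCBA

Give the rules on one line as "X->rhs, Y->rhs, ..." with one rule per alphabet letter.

  step 0 ⇒ step 1: CCCC ⇒ BA·BA·BA·BA
    C ↦ BA
    A ↦ C  (constrained at step 1)
    B ↦ CAA  (constrained at step 1)

A->C, B->CAA, C->BA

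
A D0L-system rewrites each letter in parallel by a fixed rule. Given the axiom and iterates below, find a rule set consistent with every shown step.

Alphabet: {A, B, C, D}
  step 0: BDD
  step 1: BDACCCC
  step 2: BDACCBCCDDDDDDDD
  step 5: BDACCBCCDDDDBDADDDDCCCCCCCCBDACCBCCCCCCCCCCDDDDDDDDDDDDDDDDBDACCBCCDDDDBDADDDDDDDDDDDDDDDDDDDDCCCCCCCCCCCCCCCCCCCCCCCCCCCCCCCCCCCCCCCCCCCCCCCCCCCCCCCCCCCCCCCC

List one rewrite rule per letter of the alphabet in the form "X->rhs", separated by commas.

  step 1 ⇒ step 2: BDACCCC ⇒ BDA·CC·BCC·DD·DD·DD·DD
    A ↦ BCC
    B ↦ BDA
    C ↦ DD
    D ↦ CC

A->BCC, B->BDA, C->DD, D->CC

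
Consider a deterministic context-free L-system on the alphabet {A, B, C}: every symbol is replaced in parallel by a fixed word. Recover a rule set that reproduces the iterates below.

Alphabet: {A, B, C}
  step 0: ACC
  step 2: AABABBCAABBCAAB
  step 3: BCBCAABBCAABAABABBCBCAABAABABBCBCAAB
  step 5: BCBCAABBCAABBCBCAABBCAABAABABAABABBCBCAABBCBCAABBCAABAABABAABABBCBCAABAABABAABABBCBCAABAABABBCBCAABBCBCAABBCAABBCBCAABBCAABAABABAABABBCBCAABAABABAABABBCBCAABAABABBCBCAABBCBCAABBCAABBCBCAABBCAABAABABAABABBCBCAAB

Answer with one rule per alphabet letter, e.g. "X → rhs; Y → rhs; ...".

  step 2 ⇒ step 3: AABABBCAABBCAAB ⇒ BC·BC·AAB·BC·AAB·AAB·AB·BC·BC·AAB·AAB·AB·BC·BC·AAB
    A ↦ BC
    B ↦ AAB
    C ↦ AB

A->BC, B->AAB, C->AB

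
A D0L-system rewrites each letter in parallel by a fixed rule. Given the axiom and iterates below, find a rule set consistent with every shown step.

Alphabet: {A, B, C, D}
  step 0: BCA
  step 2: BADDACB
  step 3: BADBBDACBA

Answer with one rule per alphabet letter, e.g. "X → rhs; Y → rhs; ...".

  step 2 ⇒ step 3: BADDACB ⇒ BA·D·B·B·D·AC·BA
    A ↦ D
    B ↦ BA
    C ↦ AC
    D ↦ B

A->D, B->BA, C->AC, D->B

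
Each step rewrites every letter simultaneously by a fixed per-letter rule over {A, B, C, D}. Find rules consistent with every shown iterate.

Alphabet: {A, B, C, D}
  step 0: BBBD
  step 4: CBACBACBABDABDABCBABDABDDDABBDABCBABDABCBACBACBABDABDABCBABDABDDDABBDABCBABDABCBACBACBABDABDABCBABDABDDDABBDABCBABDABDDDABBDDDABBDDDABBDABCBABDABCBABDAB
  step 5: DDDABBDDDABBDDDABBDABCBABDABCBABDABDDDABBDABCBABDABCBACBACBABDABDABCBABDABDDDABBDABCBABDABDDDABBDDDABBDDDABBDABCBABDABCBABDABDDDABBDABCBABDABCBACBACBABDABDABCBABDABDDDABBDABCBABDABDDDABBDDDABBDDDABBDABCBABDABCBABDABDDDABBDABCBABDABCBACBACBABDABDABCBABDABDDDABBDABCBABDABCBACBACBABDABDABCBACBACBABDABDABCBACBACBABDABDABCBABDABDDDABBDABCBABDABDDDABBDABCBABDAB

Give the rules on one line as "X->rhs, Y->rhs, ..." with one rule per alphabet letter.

A->B, B->DAB, C->DD, D->CBA

  step 4 ⇒ step 5: CBACBACBABDABDABCBABDABDDDABBDABCBABDABCBACBACBABDABDABCBABDABDDDABBDABCBABDABCBACBACBABDABDABCBABDABDDDABBDABCBABDABDDDABBDDDABBDDDABBDABCBABDABCBABDAB ⇒ DD·DAB·B·DD·DAB·B·DD·DAB·B·DAB·CBA·B·DAB·CBA·B·DAB·DD·DAB·B·DAB·CBA·B·DAB·CBA·CBA·CBA·B·DAB·DAB·CBA·B·DAB·DD·DAB·B·DAB·CBA·B·DAB·DD·DAB·B·DD·DAB·B·DD·DAB·B·DAB·CBA·B·DAB·CBA·B·DAB·DD·DAB·B·DAB·CBA·B·DAB·CBA·CBA·CBA·B·DAB·DAB·CBA·B·DAB·DD·DAB·B·DAB·CBA·B·DAB·DD·DAB·B·DD·DAB·B·DD·DAB·B·DAB·CBA·B·DAB·CBA·B·DAB·DD·DAB·B·DAB·CBA·B·DAB·CBA·CBA·CBA·B·DAB·DAB·CBA·B·DAB·DD·DAB·B·DAB·CBA·B·DAB·CBA·CBA·CBA·B·DAB·DAB·CBA·CBA·CBA·B·DAB·DAB·CBA·CBA·CBA·B·DAB·DAB·CBA·B·DAB·DD·DAB·B·DAB·CBA·B·DAB·DD·DAB·B·DAB·CBA·B·DAB
    A ↦ B
    B ↦ DAB
    C ↦ DD
    D ↦ CBA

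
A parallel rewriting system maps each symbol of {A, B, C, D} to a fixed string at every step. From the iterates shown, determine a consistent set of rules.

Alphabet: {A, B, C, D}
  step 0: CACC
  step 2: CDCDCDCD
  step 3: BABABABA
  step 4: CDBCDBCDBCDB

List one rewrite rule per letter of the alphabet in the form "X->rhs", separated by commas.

  step 3 ⇒ step 4: BABABABA ⇒ CD·B·CD·B·CD·B·CD·B
    A ↦ B
    B ↦ CD
  step 2 ⇒ step 3: CDCDCDCD ⇒ B·A·B·A·B·A·B·A
    C ↦ B
  step 2 ⇒ step 3: CDCDCDCD ⇒ B·A·B·A·B·A·B·A
    D ↦ A

A->B, B->CD, C->B, D->A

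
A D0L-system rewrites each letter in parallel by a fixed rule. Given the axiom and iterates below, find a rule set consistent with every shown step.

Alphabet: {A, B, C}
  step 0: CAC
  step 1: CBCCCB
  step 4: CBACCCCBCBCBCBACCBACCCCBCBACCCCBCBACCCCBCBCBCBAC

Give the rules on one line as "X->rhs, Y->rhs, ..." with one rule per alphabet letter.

  step 0 ⇒ step 1: CAC ⇒ CB·CC·CB
    A ↦ CC
    C ↦ CB
    B ↦ AC  (constrained at step 1)

A->CC, B->AC, C->CB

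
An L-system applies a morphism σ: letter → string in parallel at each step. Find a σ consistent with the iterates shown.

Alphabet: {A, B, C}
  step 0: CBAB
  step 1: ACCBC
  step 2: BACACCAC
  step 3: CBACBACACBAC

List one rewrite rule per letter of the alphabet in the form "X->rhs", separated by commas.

  step 2 ⇒ step 3: BACACCAC ⇒ C·B·AC·B·AC·AC·B·AC
    A ↦ B
    B ↦ C
    C ↦ AC

A->B, B->C, C->AC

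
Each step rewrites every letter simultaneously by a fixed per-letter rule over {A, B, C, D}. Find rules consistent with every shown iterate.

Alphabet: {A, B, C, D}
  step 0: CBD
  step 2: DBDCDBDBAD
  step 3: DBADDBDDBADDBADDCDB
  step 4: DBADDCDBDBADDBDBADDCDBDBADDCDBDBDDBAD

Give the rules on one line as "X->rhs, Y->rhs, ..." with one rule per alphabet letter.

A->DC, B->AD, C->D, D->DB

  step 3 ⇒ step 4: DBADDBDDBADDBADDCDB ⇒ DB·AD·DC·DB·DB·AD·DB·DB·AD·DC·DB·DB·AD·DC·DB·DB·D·DB·AD
    A ↦ DC
    B ↦ AD
    C ↦ D
    D ↦ DB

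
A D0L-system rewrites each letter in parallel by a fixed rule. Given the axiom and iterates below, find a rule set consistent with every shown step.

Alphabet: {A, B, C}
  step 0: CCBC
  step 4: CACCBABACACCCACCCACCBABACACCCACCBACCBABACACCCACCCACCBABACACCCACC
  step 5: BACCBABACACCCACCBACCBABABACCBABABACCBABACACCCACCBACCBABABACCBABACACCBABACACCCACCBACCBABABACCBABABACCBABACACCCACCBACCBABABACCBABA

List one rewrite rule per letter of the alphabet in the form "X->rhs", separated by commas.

A->CC, B->CA, C->BA

  step 4 ⇒ step 5: CACCBABACACCCACCCACCBABACACCCACCBACCBABACACCCACCCACCBABACACCCACC ⇒ BA·CC·BA·BA·CA·CC·CA·CC·BA·CC·BA·BA·BA·CC·BA·BA·BA·CC·BA·BA·CA·CC·CA·CC·BA·CC·BA·BA·BA·CC·BA·BA·CA·CC·BA·BA·CA·CC·CA·CC·BA·CC·BA·BA·BA·CC·BA·BA·BA·CC·BA·BA·CA·CC·CA·CC·BA·CC·BA·BA·BA·CC·BA·BA
    A ↦ CC
    B ↦ CA
    C ↦ BA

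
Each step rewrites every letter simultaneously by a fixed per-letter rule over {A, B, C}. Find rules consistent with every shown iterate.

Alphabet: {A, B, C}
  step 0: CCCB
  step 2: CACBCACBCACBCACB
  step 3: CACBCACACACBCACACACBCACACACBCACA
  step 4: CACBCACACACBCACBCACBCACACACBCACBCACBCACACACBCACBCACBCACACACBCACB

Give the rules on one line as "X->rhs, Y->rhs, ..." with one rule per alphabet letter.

A->CB, B->CA, C->CA

  step 3 ⇒ step 4: CACBCACACACBCACACACBCACACACBCACA ⇒ CA·CB·CA·CA·CA·CB·CA·CB·CA·CB·CA·CA·CA·CB·CA·CB·CA·CB·CA·CA·CA·CB·CA·CB·CA·CB·CA·CA·CA·CB·CA·CB
    A ↦ CB
    B ↦ CA
    C ↦ CA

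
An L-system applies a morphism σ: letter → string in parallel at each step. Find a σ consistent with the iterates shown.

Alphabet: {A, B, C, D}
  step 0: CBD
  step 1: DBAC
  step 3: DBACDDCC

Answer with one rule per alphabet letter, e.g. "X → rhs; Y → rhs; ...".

A->CD, B->BA, C->D, D->C

  step 0 ⇒ step 1: CBD ⇒ D·BA·C
    B ↦ BA
    C ↦ D
    D ↦ C
    A ↦ CD  (constrained at step 1)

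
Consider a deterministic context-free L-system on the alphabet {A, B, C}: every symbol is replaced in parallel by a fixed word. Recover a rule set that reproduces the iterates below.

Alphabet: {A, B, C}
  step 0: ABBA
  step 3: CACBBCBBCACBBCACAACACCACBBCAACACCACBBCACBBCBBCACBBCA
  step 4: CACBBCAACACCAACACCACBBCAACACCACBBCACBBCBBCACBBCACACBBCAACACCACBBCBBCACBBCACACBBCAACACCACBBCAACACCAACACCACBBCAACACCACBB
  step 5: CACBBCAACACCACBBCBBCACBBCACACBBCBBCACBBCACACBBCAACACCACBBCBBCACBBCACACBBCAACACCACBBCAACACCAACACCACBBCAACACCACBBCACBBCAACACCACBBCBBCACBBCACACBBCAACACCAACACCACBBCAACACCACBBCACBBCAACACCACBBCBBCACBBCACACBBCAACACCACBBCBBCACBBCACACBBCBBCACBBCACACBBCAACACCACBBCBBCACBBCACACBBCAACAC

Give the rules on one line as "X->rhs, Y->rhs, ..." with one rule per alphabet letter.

  step 4 ⇒ step 5: CACBBCAACACCAACACCACBBCAACACCACBBCACBBCBBCACBBCACACBBCAACACCACBBCBBCACBBCACACBBCAACACCACBBCAACACCAACACCACBBCAACACCACBB ⇒ CA·CBB·CA·AC·AC·CA·CBB·CBB·CA·CBB·CA·CA·CBB·CBB·CA·CBB·CA·CA·CBB·CA·AC·AC·CA·CBB·CBB·CA·CBB·CA·CA·CBB·CA·AC·AC·CA·CBB·CA·AC·AC·CA·AC·AC·CA·CBB·CA·AC·AC·CA·CBB·CA·CBB·CA·AC·AC·CA·CBB·CBB·CA·CBB·CA·CA·CBB·CA·AC·AC·CA·AC·AC·CA·CBB·CA·AC·AC·CA·CBB·CA·CBB·CA·AC·AC·CA·CBB·CBB·CA·CBB·CA·CA·CBB·CA·AC·AC·CA·CBB·CBB·CA·CBB·CA·CA·CBB·CBB·CA·CBB·CA·CA·CBB·CA·AC·AC·CA·CBB·CBB·CA·CBB·CA·CA·CBB·CA·AC·AC
    A ↦ CBB
    B ↦ AC
    C ↦ CA

A->CBB, B->AC, C->CA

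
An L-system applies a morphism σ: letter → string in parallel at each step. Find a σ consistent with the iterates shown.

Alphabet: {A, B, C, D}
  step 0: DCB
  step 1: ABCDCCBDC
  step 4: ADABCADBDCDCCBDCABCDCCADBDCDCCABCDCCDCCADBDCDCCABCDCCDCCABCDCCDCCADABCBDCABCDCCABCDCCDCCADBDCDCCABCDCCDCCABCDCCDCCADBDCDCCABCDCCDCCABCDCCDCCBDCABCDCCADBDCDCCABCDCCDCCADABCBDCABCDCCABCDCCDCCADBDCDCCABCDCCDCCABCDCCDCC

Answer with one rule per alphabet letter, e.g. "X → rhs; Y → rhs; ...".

  step 0 ⇒ step 1: DCB ⇒ ABC·DCC·BDC
    B ↦ BDC
    C ↦ DCC
    D ↦ ABC
    A ↦ AD  (constrained at step 1)

A->AD, B->BDC, C->DCC, D->ABC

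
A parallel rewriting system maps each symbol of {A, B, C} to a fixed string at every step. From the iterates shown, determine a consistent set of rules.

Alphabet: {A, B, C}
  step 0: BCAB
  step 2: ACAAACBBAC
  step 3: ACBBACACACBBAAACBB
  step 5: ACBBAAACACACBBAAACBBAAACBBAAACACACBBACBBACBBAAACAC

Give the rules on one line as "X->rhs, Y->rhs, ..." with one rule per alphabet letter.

A->AC, B->A, C->BB

  step 2 ⇒ step 3: ACAAACBBAC ⇒ AC·BB·AC·AC·AC·BB·A·A·AC·BB
    A ↦ AC
    B ↦ A
    C ↦ BB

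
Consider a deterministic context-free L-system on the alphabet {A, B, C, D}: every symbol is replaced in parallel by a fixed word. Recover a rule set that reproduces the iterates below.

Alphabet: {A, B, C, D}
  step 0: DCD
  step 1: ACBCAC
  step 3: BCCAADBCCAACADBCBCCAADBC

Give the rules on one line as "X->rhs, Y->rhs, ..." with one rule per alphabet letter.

A->CA, B->AD, C->BC, D->AC

  step 0 ⇒ step 1: DCD ⇒ AC·BC·AC
    C ↦ BC
    D ↦ AC
    A ↦ CA  (constrained at step 1)
    B ↦ AD  (constrained at step 1)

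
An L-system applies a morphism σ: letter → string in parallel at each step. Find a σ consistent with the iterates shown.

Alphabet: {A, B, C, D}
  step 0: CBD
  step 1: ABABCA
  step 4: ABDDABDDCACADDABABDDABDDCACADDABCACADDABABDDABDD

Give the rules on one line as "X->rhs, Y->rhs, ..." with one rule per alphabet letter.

A->DD, B->AB, C->AB, D->CA

  step 0 ⇒ step 1: CBD ⇒ AB·AB·CA
    B ↦ AB
    C ↦ AB
    D ↦ CA
    A ↦ DD  (constrained at step 1)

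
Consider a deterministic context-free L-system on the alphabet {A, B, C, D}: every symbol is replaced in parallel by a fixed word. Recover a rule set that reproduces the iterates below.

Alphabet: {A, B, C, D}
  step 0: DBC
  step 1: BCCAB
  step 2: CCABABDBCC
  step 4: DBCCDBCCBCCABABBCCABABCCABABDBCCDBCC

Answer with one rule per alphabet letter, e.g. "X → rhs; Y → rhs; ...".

A->DB, B->CC, C->AB, D->B

  step 1 ⇒ step 2: BCCAB ⇒ CC·AB·AB·DB·CC
    A ↦ DB
    B ↦ CC
    C ↦ AB
  step 0 ⇒ step 1: DBC ⇒ B·CC·AB
    D ↦ B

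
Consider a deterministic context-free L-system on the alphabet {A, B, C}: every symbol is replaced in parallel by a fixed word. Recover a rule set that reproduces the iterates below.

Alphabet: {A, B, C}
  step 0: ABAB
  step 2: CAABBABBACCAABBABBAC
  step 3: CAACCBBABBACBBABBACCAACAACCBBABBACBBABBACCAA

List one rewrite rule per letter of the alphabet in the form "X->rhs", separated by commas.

  step 2 ⇒ step 3: CAABBABBACCAABBABBAC ⇒ CAA·C·C·BBA·BBA·C·BBA·BBA·C·CAA·CAA·C·C·BBA·BBA·C·BBA·BBA·C·CAA
    A ↦ C
    B ↦ BBA
    C ↦ CAA

A->C, B->BBA, C->CAA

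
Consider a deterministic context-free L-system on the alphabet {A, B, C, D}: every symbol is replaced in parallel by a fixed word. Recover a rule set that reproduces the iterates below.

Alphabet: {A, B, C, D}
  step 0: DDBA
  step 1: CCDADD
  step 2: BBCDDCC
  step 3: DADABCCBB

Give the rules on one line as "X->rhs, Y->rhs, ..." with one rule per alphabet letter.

  step 2 ⇒ step 3: BBCDDCC ⇒ DA·DA·B·C·C·B·B
    B ↦ DA
    C ↦ B
    D ↦ C
  step 0 ⇒ step 1: DDBA ⇒ C·C·DA·DD
    A ↦ DD

A->DD, B->DA, C->B, D->C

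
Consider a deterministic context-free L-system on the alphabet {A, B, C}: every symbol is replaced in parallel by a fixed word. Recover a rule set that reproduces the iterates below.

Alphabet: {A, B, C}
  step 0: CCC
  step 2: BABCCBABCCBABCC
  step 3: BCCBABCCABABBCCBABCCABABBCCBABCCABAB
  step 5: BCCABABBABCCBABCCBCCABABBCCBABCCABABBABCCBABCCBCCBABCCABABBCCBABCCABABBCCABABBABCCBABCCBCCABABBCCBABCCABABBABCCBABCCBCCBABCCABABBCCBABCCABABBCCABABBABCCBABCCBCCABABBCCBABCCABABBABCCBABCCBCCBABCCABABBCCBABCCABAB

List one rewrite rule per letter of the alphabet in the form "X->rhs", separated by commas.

  step 2 ⇒ step 3: BABCCBABCCBABCC ⇒ BCC·BA·BCC·AB·AB·BCC·BA·BCC·AB·AB·BCC·BA·BCC·AB·AB
    A ↦ BA
    B ↦ BCC
    C ↦ AB

A->BA, B->BCC, C->AB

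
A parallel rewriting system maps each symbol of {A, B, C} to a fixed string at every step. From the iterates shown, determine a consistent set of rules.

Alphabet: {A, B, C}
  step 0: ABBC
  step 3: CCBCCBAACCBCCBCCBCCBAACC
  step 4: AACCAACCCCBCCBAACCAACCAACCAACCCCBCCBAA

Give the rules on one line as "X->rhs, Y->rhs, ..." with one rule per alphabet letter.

  step 3 ⇒ step 4: CCBCCBAACCBCCBCCBCCBAACC ⇒ A·A·CC·A·A·CC·CCB·CCB·A·A·CC·A·A·CC·A·A·CC·A·A·CC·CCB·CCB·A·A
    A ↦ CCB
    B ↦ CC
    C ↦ A

A->CCB, B->CC, C->A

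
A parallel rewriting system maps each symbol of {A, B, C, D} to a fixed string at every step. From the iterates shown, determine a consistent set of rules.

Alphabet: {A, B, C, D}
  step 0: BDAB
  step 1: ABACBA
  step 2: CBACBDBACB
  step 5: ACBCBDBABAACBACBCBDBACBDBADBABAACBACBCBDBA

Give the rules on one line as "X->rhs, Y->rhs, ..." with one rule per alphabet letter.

  step 1 ⇒ step 2: ABACBA ⇒ CB·A·CB·DB·A·CB
    A ↦ CB
    B ↦ A
    C ↦ DB
  step 0 ⇒ step 1: BDAB ⇒ A·BA·CB·A
    D ↦ BA

A->CB, B->A, C->DB, D->BA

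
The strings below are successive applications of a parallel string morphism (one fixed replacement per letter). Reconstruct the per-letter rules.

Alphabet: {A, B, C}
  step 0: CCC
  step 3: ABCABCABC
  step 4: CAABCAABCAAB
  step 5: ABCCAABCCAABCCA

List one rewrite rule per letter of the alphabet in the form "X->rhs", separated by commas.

  step 4 ⇒ step 5: CAABCAABCAAB ⇒ AB·C·C·A·AB·C·C·A·AB·C·C·A
    A ↦ C
    B ↦ A
    C ↦ AB

A->C, B->A, C->AB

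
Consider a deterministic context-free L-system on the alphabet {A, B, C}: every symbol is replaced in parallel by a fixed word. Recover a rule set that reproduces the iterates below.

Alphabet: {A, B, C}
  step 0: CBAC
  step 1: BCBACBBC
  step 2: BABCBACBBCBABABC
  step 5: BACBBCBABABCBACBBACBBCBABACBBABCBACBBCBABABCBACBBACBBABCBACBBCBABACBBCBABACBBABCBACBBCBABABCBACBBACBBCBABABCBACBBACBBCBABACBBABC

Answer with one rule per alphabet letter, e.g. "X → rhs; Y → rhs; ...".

  step 1 ⇒ step 2: BCBACBBC ⇒ BA·BC·BA·CB·BC·BA·BA·BC
    A ↦ CB
    B ↦ BA
    C ↦ BC

A->CB, B->BA, C->BC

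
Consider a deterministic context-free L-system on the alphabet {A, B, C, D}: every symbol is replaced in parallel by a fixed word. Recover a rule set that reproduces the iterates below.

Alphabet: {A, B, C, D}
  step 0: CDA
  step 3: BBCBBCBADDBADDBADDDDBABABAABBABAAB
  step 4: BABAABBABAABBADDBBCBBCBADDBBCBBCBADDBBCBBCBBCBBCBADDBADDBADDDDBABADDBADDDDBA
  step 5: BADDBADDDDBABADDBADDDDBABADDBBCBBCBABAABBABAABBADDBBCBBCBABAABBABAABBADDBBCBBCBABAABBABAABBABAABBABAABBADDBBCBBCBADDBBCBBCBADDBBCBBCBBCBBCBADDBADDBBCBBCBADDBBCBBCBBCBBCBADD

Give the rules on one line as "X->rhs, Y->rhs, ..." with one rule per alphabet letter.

A->DD, B->BA, C->AB, D->BBC

  step 4 ⇒ step 5: BABAABBABAABBADDBBCBBCBADDBBCBBCBADDBBCBBCBBCBBCBADDBADDBADDDDBABADDBADDDDBA ⇒ BA·DD·BA·DD·DD·BA·BA·DD·BA·DD·DD·BA·BA·DD·BBC·BBC·BA·BA·AB·BA·BA·AB·BA·DD·BBC·BBC·BA·BA·AB·BA·BA·AB·BA·DD·BBC·BBC·BA·BA·AB·BA·BA·AB·BA·BA·AB·BA·BA·AB·BA·DD·BBC·BBC·BA·DD·BBC·BBC·BA·DD·BBC·BBC·BBC·BBC·BA·DD·BA·DD·BBC·BBC·BA·DD·BBC·BBC·BBC·BBC·BA·DD
    A ↦ DD
    B ↦ BA
    C ↦ AB
    D ↦ BBC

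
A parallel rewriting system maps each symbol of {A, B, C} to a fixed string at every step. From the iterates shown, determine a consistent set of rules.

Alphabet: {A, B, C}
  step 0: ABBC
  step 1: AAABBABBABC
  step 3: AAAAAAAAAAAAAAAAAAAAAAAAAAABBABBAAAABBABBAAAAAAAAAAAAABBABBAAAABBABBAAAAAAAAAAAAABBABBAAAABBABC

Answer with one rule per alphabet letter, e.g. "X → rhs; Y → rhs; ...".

A->AAA, B->BBA, C->BC

  step 0 ⇒ step 1: ABBC ⇒ AAA·BBA·BBA·BC
    A ↦ AAA
    B ↦ BBA
    C ↦ BC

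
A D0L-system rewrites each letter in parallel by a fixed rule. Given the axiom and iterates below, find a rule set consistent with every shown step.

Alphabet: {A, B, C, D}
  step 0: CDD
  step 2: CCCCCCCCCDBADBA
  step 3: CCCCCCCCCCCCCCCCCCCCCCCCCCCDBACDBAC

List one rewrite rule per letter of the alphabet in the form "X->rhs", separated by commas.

  step 2 ⇒ step 3: CCCCCCCCCDBADBA ⇒ CCC·CCC·CCC·CCC·CCC·CCC·CCC·CCC·CCC·DB·A·C·DB·A·C
    A ↦ C
    B ↦ A
    C ↦ CCC
    D ↦ DB

A->C, B->A, C->CCC, D->DB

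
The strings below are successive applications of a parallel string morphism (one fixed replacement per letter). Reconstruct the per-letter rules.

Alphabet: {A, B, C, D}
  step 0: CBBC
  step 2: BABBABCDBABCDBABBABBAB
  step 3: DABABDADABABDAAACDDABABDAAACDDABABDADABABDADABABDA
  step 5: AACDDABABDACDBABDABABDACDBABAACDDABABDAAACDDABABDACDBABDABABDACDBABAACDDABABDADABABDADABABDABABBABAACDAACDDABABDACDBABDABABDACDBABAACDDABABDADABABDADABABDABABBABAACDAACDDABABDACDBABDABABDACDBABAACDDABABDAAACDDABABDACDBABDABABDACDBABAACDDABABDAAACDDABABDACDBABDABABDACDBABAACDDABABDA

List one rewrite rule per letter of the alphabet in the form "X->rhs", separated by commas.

  step 2 ⇒ step 3: BABBABCDBABCDBABBABBAB ⇒ DA·BAB·DA·DA·BAB·DA·AA·CD·DA·BAB·DA·AA·CD·DA·BAB·DA·DA·BAB·DA·DA·BAB·DA
    A ↦ BAB
    B ↦ DA
    C ↦ AA
    D ↦ CD

A->BAB, B->DA, C->AA, D->CD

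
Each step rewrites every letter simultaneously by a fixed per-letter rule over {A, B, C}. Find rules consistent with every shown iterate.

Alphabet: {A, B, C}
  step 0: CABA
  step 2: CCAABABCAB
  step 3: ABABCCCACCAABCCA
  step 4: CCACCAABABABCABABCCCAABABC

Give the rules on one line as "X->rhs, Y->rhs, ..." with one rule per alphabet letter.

A->C, B->CA, C->AB

  step 3 ⇒ step 4: ABABCCCACCAABCCA ⇒ C·CA·C·CA·AB·AB·AB·C·AB·AB·C·C·CA·AB·AB·C
    A ↦ C
    B ↦ CA
    C ↦ AB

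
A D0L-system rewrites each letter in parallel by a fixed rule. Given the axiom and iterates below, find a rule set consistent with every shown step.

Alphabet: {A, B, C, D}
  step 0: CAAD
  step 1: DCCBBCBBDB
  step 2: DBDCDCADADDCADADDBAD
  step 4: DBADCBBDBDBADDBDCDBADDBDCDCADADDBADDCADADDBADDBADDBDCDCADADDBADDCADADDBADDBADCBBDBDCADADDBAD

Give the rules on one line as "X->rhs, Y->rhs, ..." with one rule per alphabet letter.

  step 1 ⇒ step 2: DCCBBCBBDB ⇒ DB·DC·DC·AD·AD·DC·AD·AD·DB·AD
    B ↦ AD
    C ↦ DC
    D ↦ DB
  step 0 ⇒ step 1: CAAD ⇒ DC·CBB·CBB·DB
    A ↦ CBB

A->CBB, B->AD, C->DC, D->DB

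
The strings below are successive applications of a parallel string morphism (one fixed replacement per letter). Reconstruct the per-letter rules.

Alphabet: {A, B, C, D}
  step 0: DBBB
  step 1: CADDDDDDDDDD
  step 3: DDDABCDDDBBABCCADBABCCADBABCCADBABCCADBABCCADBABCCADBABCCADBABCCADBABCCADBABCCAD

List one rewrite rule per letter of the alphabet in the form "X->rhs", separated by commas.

A->ABC, B->DDD, C->B, D->CAD

  step 0 ⇒ step 1: DBBB ⇒ CAD·DDD·DDD·DDD
    B ↦ DDD
    D ↦ CAD
    A ↦ ABC  (constrained at step 1)
    C ↦ B  (constrained at step 1)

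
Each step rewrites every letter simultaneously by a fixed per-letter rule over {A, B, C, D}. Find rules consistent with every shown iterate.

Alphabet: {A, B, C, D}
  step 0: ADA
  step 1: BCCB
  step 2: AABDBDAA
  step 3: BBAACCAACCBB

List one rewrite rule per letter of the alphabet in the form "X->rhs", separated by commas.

  step 2 ⇒ step 3: AABDBDAA ⇒ B·B·AA·CC·AA·CC·B·B
    A ↦ B
    B ↦ AA
    D ↦ CC
  step 1 ⇒ step 2: BCCB ⇒ AA·BD·BD·AA
    C ↦ BD

A->B, B->AA, C->BD, D->CC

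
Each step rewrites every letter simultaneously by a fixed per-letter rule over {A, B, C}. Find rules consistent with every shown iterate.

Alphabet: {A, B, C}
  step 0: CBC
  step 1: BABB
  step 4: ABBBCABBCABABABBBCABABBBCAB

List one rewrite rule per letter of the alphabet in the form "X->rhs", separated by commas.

A->BC, B->AB, C->B

  step 0 ⇒ step 1: CBC ⇒ B·AB·B
    B ↦ AB
    C ↦ B
    A ↦ BC  (constrained at step 1)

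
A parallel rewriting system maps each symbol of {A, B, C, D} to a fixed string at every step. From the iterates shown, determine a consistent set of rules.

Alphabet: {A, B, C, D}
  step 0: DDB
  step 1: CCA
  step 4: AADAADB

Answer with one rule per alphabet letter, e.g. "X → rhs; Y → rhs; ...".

A->B, B->A, C->AD, D->C

  step 0 ⇒ step 1: DDB ⇒ C·C·A
    B ↦ A
    D ↦ C
    A ↦ B  (constrained at step 1)
    C ↦ AD  (constrained at step 1)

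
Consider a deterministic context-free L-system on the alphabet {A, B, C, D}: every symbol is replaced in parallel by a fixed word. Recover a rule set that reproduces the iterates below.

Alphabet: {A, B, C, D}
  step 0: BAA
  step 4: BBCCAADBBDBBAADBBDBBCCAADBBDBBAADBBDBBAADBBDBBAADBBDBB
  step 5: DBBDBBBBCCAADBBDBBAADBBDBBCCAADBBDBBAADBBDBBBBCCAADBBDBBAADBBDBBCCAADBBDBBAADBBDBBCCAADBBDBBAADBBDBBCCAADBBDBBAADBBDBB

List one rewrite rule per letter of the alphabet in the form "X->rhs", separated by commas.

  step 4 ⇒ step 5: BBCCAADBBDBBAADBBDBBCCAADBBDBBAADBBDBBAADBBDBBAADBBDBB ⇒ DBB·DBB·B·B·C·C·AA·DBB·DBB·AA·DBB·DBB·C·C·AA·DBB·DBB·AA·DBB·DBB·B·B·C·C·AA·DBB·DBB·AA·DBB·DBB·C·C·AA·DBB·DBB·AA·DBB·DBB·C·C·AA·DBB·DBB·AA·DBB·DBB·C·C·AA·DBB·DBB·AA·DBB·DBB
    A ↦ C
    B ↦ DBB
    C ↦ B
    D ↦ AA

A->C, B->DBB, C->B, D->AA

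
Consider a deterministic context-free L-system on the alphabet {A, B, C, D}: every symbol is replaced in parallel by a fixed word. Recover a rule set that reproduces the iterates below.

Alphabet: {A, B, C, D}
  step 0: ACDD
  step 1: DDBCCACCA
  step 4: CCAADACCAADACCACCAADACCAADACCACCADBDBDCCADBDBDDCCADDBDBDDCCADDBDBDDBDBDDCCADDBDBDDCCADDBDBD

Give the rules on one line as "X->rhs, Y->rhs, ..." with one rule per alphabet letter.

A->D, B->ADA, C->DB, D->CCA

  step 0 ⇒ step 1: ACDD ⇒ D·DB·CCA·CCA
    A ↦ D
    C ↦ DB
    D ↦ CCA
    B ↦ ADA  (constrained at step 1)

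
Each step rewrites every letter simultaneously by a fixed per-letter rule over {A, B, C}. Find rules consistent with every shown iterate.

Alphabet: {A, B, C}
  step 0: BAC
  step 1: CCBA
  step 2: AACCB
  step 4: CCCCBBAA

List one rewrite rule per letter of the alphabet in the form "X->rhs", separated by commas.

  step 1 ⇒ step 2: CCBA ⇒ A·A·CC·B
    A ↦ B
    B ↦ CC
    C ↦ A

A->B, B->CC, C->A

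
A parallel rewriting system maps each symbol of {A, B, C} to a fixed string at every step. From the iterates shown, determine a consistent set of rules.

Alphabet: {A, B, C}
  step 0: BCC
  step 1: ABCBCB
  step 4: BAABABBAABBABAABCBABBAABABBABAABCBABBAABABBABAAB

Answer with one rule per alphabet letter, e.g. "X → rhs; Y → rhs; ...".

A->BA, B->AB, C->CB

  step 0 ⇒ step 1: BCC ⇒ AB·CB·CB
    B ↦ AB
    C ↦ CB
    A ↦ BA  (constrained at step 1)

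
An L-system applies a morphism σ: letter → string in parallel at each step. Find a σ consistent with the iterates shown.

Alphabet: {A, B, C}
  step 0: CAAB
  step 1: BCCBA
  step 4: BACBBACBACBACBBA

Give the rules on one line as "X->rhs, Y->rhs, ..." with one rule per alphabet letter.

A->C, B->BA, C->B

  step 0 ⇒ step 1: CAAB ⇒ B·C·C·BA
    A ↦ C
    B ↦ BA
    C ↦ B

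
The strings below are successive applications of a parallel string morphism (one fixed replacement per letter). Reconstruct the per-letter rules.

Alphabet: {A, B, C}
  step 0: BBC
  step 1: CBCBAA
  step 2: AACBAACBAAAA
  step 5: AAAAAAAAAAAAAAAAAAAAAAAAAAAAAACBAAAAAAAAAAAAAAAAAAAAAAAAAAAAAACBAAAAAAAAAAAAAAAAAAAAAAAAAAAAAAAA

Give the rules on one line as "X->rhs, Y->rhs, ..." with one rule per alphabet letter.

  step 1 ⇒ step 2: CBCBAA ⇒ AA·CB·AA·CB·AA·AA
    A ↦ AA
    B ↦ CB
    C ↦ AA

A->AA, B->CB, C->AA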